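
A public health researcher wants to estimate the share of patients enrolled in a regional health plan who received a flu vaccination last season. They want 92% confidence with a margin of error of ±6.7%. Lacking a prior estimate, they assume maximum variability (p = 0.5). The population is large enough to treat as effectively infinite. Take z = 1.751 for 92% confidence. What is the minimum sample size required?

171

With p = 0.5, p(1−p) = 0.25.
n = z²·p(1−p)/E² = 1.751² × 0.2500 / 0.067² = 3.0660 × 0.2500 / 0.004489 ≈ 170.75.
Rounding up gives n = 171.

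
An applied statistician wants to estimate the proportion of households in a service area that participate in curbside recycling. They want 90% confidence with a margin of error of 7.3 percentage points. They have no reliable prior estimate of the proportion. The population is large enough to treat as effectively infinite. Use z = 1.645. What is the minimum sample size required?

With no prior estimate, use p = 0.5, giving p(1−p) = 0.25.
n = z²·p(1−p)/E² = 1.645² × 0.2500 / 0.073² = 2.7060 × 0.2500 / 0.005329 ≈ 126.95.
Rounding up gives n = 127.

127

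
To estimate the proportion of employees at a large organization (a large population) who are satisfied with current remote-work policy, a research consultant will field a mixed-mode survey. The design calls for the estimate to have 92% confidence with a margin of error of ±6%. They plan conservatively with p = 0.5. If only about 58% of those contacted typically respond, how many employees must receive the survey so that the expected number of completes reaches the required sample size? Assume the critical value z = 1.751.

Completed interviews needed: n₀ = 1.751² × 0.2500 / 0.060² ≈ 212.92 → 213.
At a 58% response rate, contacts needed = 213 / 0.58 ≈ 367.24 → 368.

368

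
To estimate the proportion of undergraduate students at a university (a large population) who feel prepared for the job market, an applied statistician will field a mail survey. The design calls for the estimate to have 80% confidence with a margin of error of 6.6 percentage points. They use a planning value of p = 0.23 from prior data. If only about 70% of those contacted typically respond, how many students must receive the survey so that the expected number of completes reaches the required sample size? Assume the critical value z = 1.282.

96

Completed interviews needed: n₀ = 1.282² × 0.1771 / 0.066² ≈ 66.82 → 67.
At a 70% response rate, contacts needed = 67 / 0.70 ≈ 95.71 → 96.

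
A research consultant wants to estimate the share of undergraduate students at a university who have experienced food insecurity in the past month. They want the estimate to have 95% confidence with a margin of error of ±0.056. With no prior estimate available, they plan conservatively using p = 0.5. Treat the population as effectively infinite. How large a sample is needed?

307

For 95% confidence, z = 1.960.
With p = 0.5, p(1−p) = 0.25.
n = z²·p(1−p)/E² = 1.960² × 0.2500 / 0.056² = 3.8416 × 0.2500 / 0.003136 ≈ 306.25.
Rounding up gives n = 307.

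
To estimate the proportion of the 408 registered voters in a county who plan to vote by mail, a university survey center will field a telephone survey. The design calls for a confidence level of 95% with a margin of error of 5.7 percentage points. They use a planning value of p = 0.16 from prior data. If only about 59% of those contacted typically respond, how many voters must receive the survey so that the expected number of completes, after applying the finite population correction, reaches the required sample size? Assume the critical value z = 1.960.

Completed interviews needed (unadjusted): n₀ = 1.960² × 0.1344 / 0.057² ≈ 158.91 → 159.
FPC for N = 408: n = 159 / (1 + 158/408) = 159 / 1.3873 ≈ 114.61 → 115.
At a 59% response rate, contacts needed = 115 / 0.59 ≈ 194.92 → 195.

195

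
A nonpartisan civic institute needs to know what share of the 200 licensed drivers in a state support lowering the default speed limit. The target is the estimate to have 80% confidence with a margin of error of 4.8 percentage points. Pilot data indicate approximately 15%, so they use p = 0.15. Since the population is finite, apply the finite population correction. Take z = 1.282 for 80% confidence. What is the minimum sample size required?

Unadjusted: n₀ = 1.282² × 0.15 × 0.85 / 0.048² ≈ 90.95, so n₀ = 91.
Finite population correction with N = 200: n = n₀ / (1 + (n₀−1)/N) = 91 / (1 + 90/200) = 91 / 1.4500 ≈ 62.76.
Rounding up, n = 63.

63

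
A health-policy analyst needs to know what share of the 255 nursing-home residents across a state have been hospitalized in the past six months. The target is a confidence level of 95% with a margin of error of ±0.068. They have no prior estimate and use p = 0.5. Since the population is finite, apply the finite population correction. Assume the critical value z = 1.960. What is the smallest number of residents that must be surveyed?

Unadjusted: n₀ = 1.960² × 0.50 × 0.50 / 0.068² ≈ 207.70, so n₀ = 208.
Finite population correction with N = 255: n = n₀ / (1 + (n₀−1)/N) = 208 / (1 + 207/255) = 208 / 1.8118 ≈ 114.81.
Rounding up, n = 115.

115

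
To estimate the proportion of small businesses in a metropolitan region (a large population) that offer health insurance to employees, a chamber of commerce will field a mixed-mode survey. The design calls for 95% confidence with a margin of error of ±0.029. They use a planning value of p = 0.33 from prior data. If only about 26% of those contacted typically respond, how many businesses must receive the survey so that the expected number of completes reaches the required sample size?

3885

For 95% confidence, z = 1.960.
Completed interviews needed: n₀ = 1.960² × 0.2211 / 0.029² ≈ 1009.96 → 1010.
At a 26% response rate, contacts needed = 1010 / 0.26 ≈ 3884.62 → 3885.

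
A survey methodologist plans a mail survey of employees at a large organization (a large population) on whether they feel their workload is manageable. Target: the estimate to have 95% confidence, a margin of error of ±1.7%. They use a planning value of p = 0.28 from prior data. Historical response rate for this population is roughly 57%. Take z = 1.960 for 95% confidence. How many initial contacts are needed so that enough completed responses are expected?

Completed interviews needed: n₀ = 1.960² × 0.2016 / 0.017² ≈ 2679.82 → 2680.
At a 57% response rate, contacts needed = 2680 / 0.57 ≈ 4701.75 → 4702.

4702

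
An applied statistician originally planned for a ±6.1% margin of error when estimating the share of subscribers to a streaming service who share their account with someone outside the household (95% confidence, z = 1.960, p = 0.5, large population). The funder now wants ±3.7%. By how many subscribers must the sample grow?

At ±6.1%: n = 1.960² × 0.2500 / 0.061² ≈ 258.10 → 259.
At ±3.7%: n = 1.960² × 0.2500 / 0.037² ≈ 701.53 → 702.
Additional respondents: 702 − 259 = 443.

443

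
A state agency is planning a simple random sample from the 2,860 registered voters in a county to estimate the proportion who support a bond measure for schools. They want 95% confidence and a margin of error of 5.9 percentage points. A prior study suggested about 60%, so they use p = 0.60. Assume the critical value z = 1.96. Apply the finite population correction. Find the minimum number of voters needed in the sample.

243

Unadjusted: n₀ = 1.96² × 0.60 × 0.40 / 0.059² ≈ 264.86, so n₀ = 265.
Finite population correction with N = 2,860: n = n₀ / (1 + (n₀−1)/N) = 265 / (1 + 264/2860) = 265 / 1.0923 ≈ 242.61.
Rounding up, n = 243.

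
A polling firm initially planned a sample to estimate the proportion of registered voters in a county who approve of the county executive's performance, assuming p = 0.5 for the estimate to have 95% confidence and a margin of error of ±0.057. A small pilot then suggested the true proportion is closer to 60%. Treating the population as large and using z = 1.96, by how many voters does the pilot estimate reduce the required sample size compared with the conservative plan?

12

Conservative (p = 0.5): n = 1.96² × 0.25 / 0.057² ≈ 295.60 → 296.
Using p = 0.60: p(1−p) = 0.2400, so n = 1.96² × 0.2400 / 0.057² ≈ 283.77 → 284.
Reduction: 296 − 284 = 12.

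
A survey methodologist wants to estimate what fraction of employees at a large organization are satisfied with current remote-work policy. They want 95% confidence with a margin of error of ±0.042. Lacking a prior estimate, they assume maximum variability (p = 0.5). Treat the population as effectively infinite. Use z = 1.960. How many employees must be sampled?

545

With p = 0.5, p(1−p) = 0.25.
n = z²·p(1−p)/E² = 1.960² × 0.2500 / 0.042² = 3.8416 × 0.2500 / 0.001764 ≈ 544.44.
Rounding up gives n = 545.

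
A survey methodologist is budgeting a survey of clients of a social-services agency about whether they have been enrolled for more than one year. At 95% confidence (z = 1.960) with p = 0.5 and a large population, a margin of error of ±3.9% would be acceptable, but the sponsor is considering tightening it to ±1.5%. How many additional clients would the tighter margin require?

3637

At ±3.9%: n = 1.960² × 0.2500 / 0.039² ≈ 631.43 → 632.
At ±1.5%: n = 1.960² × 0.2500 / 0.015² ≈ 4268.44 → 4269.
Additional respondents: 4269 − 632 = 3637.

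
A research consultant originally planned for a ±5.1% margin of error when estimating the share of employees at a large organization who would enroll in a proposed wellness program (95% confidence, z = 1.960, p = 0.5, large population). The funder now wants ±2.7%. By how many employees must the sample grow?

At ±5.1%: n = 1.960² × 0.2500 / 0.051² ≈ 369.24 → 370.
At ±2.7%: n = 1.960² × 0.2500 / 0.027² ≈ 1317.42 → 1318.
Additional respondents: 1318 − 370 = 948.

948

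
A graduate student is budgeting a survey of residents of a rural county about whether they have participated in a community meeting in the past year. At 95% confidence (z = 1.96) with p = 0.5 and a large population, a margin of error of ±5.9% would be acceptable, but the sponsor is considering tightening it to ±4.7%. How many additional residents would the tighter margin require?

159

At ±5.9%: n = 1.96² × 0.2500 / 0.059² ≈ 275.90 → 276.
At ±4.7%: n = 1.96² × 0.2500 / 0.047² ≈ 434.77 → 435.
Additional respondents: 435 − 276 = 159.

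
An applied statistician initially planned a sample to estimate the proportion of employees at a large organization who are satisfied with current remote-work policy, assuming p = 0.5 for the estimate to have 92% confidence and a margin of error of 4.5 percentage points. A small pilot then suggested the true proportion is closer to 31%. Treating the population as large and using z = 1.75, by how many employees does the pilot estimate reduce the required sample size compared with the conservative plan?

Conservative (p = 0.5): n = 1.75² × 0.25 / 0.045² ≈ 378.09 → 379.
Using p = 0.31: p(1−p) = 0.2139, so n = 1.75² × 0.2139 / 0.045² ≈ 323.49 → 324.
Reduction: 379 − 324 = 55.

55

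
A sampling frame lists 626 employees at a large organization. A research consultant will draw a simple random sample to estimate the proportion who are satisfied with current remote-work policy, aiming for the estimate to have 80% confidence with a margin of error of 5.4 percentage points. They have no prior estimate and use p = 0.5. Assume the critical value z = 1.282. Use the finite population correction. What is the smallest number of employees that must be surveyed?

Unadjusted: n₀ = 1.282² × 0.50 × 0.50 / 0.054² ≈ 140.91, so n₀ = 141.
Finite population correction with N = 626: n = n₀ / (1 + (n₀−1)/N) = 141 / (1 + 140/626) = 141 / 1.2236 ≈ 115.23.
Rounding up, n = 116.

116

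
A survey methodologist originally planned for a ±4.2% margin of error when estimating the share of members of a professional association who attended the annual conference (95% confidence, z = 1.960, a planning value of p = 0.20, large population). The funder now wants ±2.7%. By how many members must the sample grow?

At ±4.2%: n = 1.960² × 0.1600 / 0.042² ≈ 348.44 → 349.
At ±2.7%: n = 1.960² × 0.1600 / 0.027² ≈ 843.15 → 844.
Additional respondents: 844 − 349 = 495.

495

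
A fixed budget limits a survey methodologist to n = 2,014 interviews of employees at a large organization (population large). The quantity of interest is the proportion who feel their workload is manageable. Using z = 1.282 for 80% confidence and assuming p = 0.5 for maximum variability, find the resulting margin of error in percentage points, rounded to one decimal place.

1.4

SE(p̂) = √[p(1−p)/n] = √[0.2500/2014] = 0.01114.
E = z × SE = 1.282 × 0.01114 = 0.01428, or 1.4 percentage points.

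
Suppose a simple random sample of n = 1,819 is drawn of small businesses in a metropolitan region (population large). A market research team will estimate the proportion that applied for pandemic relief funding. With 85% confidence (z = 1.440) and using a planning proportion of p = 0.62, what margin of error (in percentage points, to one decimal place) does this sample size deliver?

1.6

SE(p̂) = √[p(1−p)/n] = √[0.2356/1819] = 0.01138.
E = z × SE = 1.440 × 0.01138 = 0.01639, or 1.6 percentage points.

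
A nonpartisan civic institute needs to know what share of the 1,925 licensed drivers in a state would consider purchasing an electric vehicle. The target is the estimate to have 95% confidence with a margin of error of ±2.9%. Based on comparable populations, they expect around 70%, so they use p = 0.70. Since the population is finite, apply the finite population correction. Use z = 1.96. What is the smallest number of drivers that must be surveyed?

Unadjusted: n₀ = 1.96² × 0.70 × 0.30 / 0.029² ≈ 959.26, so n₀ = 960.
Finite population correction with N = 1,925: n = n₀ / (1 + (n₀−1)/N) = 960 / (1 + 959/1925) = 960 / 1.4982 ≈ 640.78.
Rounding up, n = 641.

641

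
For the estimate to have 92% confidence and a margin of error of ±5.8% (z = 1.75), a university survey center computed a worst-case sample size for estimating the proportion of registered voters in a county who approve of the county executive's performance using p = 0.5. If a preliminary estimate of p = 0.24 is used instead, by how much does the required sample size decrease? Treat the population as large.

Conservative (p = 0.5): n = 1.75² × 0.25 / 0.058² ≈ 227.59 → 228.
Using p = 0.24: p(1−p) = 0.1824, so n = 1.75² × 0.1824 / 0.058² ≈ 166.05 → 167.
Reduction: 228 − 167 = 61.

61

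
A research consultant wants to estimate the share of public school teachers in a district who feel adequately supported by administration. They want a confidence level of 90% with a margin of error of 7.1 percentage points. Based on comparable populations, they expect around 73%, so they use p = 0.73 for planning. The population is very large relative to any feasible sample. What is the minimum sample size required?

106

For 90% confidence, z = 1.645.
With p = 0.73, p(1−p) = 0.1971.
n = z²·p(1−p)/E² = 1.645² × 0.1971 / 0.071² = 2.7060 × 0.1971 / 0.005041 ≈ 105.80.
Rounding up gives n = 106.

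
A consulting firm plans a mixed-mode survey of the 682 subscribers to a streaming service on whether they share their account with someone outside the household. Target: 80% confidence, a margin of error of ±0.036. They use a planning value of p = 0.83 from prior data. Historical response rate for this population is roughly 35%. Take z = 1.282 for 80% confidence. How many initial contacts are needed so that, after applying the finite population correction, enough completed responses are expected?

Completed interviews needed (unadjusted): n₀ = 1.282² × 0.1411 / 0.036² ≈ 178.94 → 179.
FPC for N = 682: n = 179 / (1 + 178/682) = 179 / 1.2610 ≈ 141.95 → 142.
At a 35% response rate, contacts needed = 142 / 0.35 ≈ 405.71 → 406.

406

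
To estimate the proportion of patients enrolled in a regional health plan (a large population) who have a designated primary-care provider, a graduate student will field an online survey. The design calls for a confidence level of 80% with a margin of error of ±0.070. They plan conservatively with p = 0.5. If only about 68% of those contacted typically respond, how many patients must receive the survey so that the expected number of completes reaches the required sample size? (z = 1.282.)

Completed interviews needed: n₀ = 1.282² × 0.2500 / 0.070² ≈ 83.85 → 84.
At a 68% response rate, contacts needed = 84 / 0.68 ≈ 123.53 → 124.

124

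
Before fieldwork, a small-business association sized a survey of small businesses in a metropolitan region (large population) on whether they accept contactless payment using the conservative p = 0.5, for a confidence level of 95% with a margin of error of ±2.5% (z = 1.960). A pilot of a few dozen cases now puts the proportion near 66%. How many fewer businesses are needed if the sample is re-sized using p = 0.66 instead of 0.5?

Conservative (p = 0.5): n = 1.960² × 0.25 / 0.025² ≈ 1536.64 → 1537.
Using p = 0.66: p(1−p) = 0.2244, so n = 1.960² × 0.2244 / 0.025² ≈ 1379.29 → 1380.
Reduction: 1537 − 1380 = 157.

157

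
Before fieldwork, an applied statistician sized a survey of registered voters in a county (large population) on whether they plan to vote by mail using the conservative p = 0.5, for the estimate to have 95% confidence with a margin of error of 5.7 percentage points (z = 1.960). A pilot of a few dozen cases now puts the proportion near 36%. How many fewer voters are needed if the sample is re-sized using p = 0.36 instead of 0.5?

Conservative (p = 0.5): n = 1.960² × 0.25 / 0.057² ≈ 295.60 → 296.
Using p = 0.36: p(1−p) = 0.2304, so n = 1.960² × 0.2304 / 0.057² ≈ 272.42 → 273.
Reduction: 296 − 273 = 23.

23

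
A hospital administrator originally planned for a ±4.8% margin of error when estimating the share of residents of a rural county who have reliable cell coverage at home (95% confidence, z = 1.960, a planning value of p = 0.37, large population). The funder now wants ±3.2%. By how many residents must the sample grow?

486

At ±4.8%: n = 1.960² × 0.2331 / 0.048² ≈ 388.66 → 389.
At ±3.2%: n = 1.960² × 0.2331 / 0.032² ≈ 874.49 → 875.
Additional respondents: 875 − 389 = 486.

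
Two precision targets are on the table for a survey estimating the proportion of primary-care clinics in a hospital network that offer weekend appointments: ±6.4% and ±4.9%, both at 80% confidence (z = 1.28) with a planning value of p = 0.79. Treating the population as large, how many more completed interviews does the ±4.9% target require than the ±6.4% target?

47

At ±6.4%: n = 1.28² × 0.1659 / 0.064² ≈ 66.36 → 67.
At ±4.9%: n = 1.28² × 0.1659 / 0.049² ≈ 113.21 → 114.
Additional respondents: 114 − 67 = 47.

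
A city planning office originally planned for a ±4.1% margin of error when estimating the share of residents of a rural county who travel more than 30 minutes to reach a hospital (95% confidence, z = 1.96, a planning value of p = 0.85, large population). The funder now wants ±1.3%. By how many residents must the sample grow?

At ±4.1%: n = 1.96² × 0.1275 / 0.041² ≈ 291.38 → 292.
At ±1.3%: n = 1.96² × 0.1275 / 0.013² ≈ 2898.25 → 2899.
Additional respondents: 2899 − 292 = 2607.

2607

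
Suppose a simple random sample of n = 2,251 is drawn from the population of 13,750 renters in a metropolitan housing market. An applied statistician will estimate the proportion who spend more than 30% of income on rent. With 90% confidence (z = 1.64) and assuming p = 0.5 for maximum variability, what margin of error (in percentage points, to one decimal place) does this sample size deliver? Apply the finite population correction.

Finite-population factor: (N−n)/(N−1) = (13750−2251)/(13750−1) = 0.8364.
SE(p̂) = √[p(1−p)/n · (N−n)/(N−1)] = √[0.2500/2251 × 0.8364] = 0.00964.
E = z × SE = 1.64 × 0.00964 = 0.01581 ≈ 1.6 percentage points.

1.6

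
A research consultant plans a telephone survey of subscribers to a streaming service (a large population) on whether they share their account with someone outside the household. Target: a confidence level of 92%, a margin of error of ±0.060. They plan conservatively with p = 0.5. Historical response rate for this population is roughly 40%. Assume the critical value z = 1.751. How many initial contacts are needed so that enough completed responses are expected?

Completed interviews needed: n₀ = 1.751² × 0.2500 / 0.060² ≈ 212.92 → 213.
At a 40% response rate, contacts needed = 213 / 0.40 ≈ 532.50 → 533.

533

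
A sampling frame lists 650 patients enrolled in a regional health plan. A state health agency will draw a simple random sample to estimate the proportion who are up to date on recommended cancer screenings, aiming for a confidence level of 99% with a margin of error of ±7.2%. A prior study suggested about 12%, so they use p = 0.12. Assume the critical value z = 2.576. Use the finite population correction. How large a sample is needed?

113

Unadjusted: n₀ = 2.576² × 0.12 × 0.88 / 0.072² ≈ 135.17, so n₀ = 136.
Finite population correction with N = 650: n = n₀ / (1 + (n₀−1)/N) = 136 / (1 + 135/650) = 136 / 1.2077 ≈ 112.61.
Rounding up, n = 113.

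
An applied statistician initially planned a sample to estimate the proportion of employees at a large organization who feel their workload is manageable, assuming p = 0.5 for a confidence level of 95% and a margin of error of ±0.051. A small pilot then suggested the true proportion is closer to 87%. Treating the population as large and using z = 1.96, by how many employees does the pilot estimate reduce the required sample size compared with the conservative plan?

202

Conservative (p = 0.5): n = 1.96² × 0.25 / 0.051² ≈ 369.24 → 370.
Using p = 0.87: p(1−p) = 0.1131, so n = 1.96² × 0.1131 / 0.051² ≈ 167.05 → 168.
Reduction: 370 − 168 = 202.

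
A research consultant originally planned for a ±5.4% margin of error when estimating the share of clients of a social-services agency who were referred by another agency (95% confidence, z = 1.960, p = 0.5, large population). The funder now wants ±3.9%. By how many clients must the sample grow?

302

At ±5.4%: n = 1.960² × 0.2500 / 0.054² ≈ 329.36 → 330.
At ±3.9%: n = 1.960² × 0.2500 / 0.039² ≈ 631.43 → 632.
Additional respondents: 632 − 330 = 302.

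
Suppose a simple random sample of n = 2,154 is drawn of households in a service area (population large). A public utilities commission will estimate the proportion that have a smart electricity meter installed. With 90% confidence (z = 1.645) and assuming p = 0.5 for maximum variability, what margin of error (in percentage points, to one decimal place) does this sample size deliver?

1.8

SE(p̂) = √[p(1−p)/n] = √[0.2500/2154] = 0.01077.
E = z × SE = 1.645 × 0.01077 = 0.01772, or 1.8 percentage points.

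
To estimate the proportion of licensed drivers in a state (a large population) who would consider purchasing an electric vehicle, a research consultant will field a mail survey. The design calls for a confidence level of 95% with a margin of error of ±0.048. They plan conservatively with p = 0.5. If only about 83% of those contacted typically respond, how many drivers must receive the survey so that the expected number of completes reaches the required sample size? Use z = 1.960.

Completed interviews needed: n₀ = 1.960² × 0.2500 / 0.048² ≈ 416.84 → 417.
At an 83% response rate, contacts needed = 417 / 0.83 ≈ 502.41 → 503.

503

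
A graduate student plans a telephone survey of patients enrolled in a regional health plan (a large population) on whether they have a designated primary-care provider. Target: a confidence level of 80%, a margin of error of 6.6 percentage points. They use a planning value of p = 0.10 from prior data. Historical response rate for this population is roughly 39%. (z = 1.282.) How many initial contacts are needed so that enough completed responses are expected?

Completed interviews needed: n₀ = 1.282² × 0.0900 / 0.066² ≈ 33.96 → 34.
At a 39% response rate, contacts needed = 34 / 0.39 ≈ 87.18 → 88.

88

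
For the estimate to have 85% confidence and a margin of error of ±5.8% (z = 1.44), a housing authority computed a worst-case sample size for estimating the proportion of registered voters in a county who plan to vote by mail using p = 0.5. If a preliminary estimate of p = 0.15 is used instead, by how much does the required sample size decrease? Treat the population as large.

76

Conservative (p = 0.5): n = 1.44² × 0.25 / 0.058² ≈ 154.10 → 155.
Using p = 0.15: p(1−p) = 0.1275, so n = 1.44² × 0.1275 / 0.058² ≈ 78.59 → 79.
Reduction: 155 − 79 = 76.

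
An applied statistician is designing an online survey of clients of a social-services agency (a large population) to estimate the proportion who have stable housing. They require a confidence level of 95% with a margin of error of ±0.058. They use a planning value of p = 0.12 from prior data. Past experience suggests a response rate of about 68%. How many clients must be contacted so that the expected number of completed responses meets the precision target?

178

For 95% confidence, z = 1.960.
Completed interviews needed: n₀ = 1.960² × 0.1056 / 0.058² ≈ 120.59 → 121.
At a 68% response rate, contacts needed = 121 / 0.68 ≈ 177.94 → 178.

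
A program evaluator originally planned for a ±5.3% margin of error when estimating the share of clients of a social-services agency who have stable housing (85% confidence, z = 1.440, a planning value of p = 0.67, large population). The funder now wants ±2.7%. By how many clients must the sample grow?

465

At ±5.3%: n = 1.440² × 0.2211 / 0.053² ≈ 163.22 → 164.
At ±2.7%: n = 1.440² × 0.2211 / 0.027² ≈ 628.91 → 629.
Additional respondents: 629 − 164 = 465.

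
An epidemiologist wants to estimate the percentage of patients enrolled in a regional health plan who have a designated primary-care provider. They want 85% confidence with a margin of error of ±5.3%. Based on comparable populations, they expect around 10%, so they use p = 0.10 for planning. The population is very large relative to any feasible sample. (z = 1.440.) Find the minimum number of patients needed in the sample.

67

With p = 0.10, p(1−p) = 0.0900.
n = z²·p(1−p)/E² = 1.440² × 0.0900 / 0.053² = 2.0736 × 0.0900 / 0.002809 ≈ 66.44.
Rounding up gives n = 67.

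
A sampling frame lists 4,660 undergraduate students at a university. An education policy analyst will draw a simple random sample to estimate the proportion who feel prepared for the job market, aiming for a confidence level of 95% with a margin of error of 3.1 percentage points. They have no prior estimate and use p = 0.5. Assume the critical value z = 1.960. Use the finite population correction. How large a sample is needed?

Unadjusted: n₀ = 1.960² × 0.50 × 0.50 / 0.031² ≈ 999.38, so n₀ = 1000.
Finite population correction with N = 4,660: n = n₀ / (1 + (n₀−1)/N) = 1000 / (1 + 999/4660) = 1000 / 1.2144 ≈ 823.47.
Rounding up, n = 824.

824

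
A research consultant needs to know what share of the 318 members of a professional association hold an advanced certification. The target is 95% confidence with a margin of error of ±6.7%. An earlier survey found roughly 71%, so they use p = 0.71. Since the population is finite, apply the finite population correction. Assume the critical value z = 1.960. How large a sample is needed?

Unadjusted: n₀ = 1.960² × 0.71 × 0.29 / 0.067² ≈ 176.21, so n₀ = 177.
Finite population correction with N = 318: n = n₀ / (1 + (n₀−1)/N) = 177 / (1 + 176/318) = 177 / 1.5535 ≈ 113.94.
Rounding up, n = 114.

114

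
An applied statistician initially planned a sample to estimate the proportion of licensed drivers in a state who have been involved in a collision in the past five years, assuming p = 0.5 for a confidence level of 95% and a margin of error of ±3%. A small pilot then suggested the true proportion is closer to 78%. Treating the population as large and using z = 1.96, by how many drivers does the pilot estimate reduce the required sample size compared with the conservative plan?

Conservative (p = 0.5): n = 1.96² × 0.25 / 0.030² ≈ 1067.11 → 1068.
Using p = 0.78: p(1−p) = 0.1716, so n = 1.96² × 0.1716 / 0.030² ≈ 732.47 → 733.
Reduction: 1068 − 733 = 335.

335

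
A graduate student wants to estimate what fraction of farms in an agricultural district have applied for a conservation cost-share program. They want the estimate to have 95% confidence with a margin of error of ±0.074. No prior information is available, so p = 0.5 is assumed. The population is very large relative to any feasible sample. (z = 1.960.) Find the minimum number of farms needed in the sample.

With p = 0.5, p(1−p) = 0.25.
n = z²·p(1−p)/E² = 1.960² × 0.2500 / 0.074² = 3.8416 × 0.2500 / 0.005476 ≈ 175.38.
Rounding up gives n = 176.

176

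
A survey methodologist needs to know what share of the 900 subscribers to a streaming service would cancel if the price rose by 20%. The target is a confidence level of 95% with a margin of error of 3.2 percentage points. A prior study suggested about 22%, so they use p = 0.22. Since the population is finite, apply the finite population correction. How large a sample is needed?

For 95% confidence, z = 1.960.
Unadjusted: n₀ = 1.960² × 0.22 × 0.78 / 0.032² ≈ 643.77, so n₀ = 644.
Finite population correction with N = 900: n = n₀ / (1 + (n₀−1)/N) = 644 / (1 + 643/900) = 644 / 1.7144 ≈ 375.63.
Rounding up, n = 376.

376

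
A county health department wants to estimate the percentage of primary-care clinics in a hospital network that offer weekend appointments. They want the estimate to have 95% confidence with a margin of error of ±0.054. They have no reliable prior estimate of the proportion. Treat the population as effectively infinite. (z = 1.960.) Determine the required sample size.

With no prior estimate, use p = 0.5, giving p(1−p) = 0.25.
n = z²·p(1−p)/E² = 1.960² × 0.2500 / 0.054² = 3.8416 × 0.2500 / 0.002916 ≈ 329.36.
Rounding up gives n = 330.

330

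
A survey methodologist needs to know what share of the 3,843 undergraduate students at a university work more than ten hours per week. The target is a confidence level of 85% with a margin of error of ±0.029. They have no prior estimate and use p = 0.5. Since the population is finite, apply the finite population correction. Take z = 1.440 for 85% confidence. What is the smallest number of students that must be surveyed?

Unadjusted: n₀ = 1.440² × 0.50 × 0.50 / 0.029² ≈ 616.41, so n₀ = 617.
Finite population correction with N = 3,843: n = n₀ / (1 + (n₀−1)/N) = 617 / (1 + 616/3843) = 617 / 1.1603 ≈ 531.76.
Rounding up, n = 532.

532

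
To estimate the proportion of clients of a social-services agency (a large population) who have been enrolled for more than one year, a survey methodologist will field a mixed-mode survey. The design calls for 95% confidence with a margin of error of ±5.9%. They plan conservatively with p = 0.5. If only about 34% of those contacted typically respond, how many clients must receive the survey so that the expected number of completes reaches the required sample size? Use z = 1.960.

812

Completed interviews needed: n₀ = 1.960² × 0.2500 / 0.059² ≈ 275.90 → 276.
At a 34% response rate, contacts needed = 276 / 0.34 ≈ 811.76 → 812.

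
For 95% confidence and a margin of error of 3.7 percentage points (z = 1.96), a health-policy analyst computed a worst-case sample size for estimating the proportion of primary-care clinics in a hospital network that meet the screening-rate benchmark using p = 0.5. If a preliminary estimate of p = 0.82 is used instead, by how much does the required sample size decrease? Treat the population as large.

Conservative (p = 0.5): n = 1.96² × 0.25 / 0.037² ≈ 701.53 → 702.
Using p = 0.82: p(1−p) = 0.1476, so n = 1.96² × 0.1476 / 0.037² ≈ 414.19 → 415.
Reduction: 702 − 415 = 287.

287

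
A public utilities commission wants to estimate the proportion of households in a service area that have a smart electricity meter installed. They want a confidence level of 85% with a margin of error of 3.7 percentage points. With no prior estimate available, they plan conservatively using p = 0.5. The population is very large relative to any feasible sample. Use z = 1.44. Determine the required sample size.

With p = 0.5, p(1−p) = 0.25.
n = z²·p(1−p)/E² = 1.44² × 0.2500 / 0.037² = 2.0736 × 0.2500 / 0.001369 ≈ 378.67.
Rounding up gives n = 379.

379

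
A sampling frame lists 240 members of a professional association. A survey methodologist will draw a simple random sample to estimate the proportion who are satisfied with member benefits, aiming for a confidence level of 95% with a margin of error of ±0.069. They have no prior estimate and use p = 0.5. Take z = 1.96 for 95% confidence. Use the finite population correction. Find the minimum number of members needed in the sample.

110

Unadjusted: n₀ = 1.96² × 0.50 × 0.50 / 0.069² ≈ 201.72, so n₀ = 202.
Finite population correction with N = 240: n = n₀ / (1 + (n₀−1)/N) = 202 / (1 + 201/240) = 202 / 1.8375 ≈ 109.93.
Rounding up, n = 110.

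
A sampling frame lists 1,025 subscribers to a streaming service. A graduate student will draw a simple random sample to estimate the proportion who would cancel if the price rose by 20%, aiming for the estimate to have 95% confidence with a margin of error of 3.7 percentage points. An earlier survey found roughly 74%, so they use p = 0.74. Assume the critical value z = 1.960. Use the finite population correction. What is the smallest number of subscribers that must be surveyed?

Unadjusted: n₀ = 1.960² × 0.74 × 0.26 / 0.037² ≈ 539.90, so n₀ = 540.
Finite population correction with N = 1,025: n = n₀ / (1 + (n₀−1)/N) = 540 / (1 + 539/1025) = 540 / 1.5259 ≈ 353.90.
Rounding up, n = 354.

354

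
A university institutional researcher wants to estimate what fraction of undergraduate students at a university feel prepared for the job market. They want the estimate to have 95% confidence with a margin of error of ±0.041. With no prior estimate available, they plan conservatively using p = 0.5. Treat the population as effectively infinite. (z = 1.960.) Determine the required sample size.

572

With p = 0.5, p(1−p) = 0.25.
n = z²·p(1−p)/E² = 1.960² × 0.2500 / 0.041² = 3.8416 × 0.2500 / 0.001681 ≈ 571.33.
Rounding up gives n = 572.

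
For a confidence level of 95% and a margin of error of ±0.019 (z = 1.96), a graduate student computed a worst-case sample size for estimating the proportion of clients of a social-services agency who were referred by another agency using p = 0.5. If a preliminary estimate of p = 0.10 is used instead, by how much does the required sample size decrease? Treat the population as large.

Conservative (p = 0.5): n = 1.96² × 0.25 / 0.019² ≈ 2660.39 → 2661.
Using p = 0.10: p(1−p) = 0.0900, so n = 1.96² × 0.0900 / 0.019² ≈ 957.74 → 958.
Reduction: 2661 − 958 = 1703.

1703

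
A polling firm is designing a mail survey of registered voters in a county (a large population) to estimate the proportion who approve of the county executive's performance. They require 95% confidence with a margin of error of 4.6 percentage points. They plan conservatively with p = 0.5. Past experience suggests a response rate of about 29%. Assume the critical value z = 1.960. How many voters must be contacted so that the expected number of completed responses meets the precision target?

1566

Completed interviews needed: n₀ = 1.960² × 0.2500 / 0.046² ≈ 453.88 → 454.
At a 29% response rate, contacts needed = 454 / 0.29 ≈ 1565.52 → 1566.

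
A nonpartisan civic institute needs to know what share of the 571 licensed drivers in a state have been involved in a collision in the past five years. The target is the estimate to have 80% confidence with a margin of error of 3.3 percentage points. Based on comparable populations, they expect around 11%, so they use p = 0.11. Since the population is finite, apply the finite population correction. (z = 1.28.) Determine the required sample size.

118

Unadjusted: n₀ = 1.28² × 0.11 × 0.89 / 0.033² ≈ 147.29, so n₀ = 148.
Finite population correction with N = 571: n = n₀ / (1 + (n₀−1)/N) = 148 / (1 + 147/571) = 148 / 1.2574 ≈ 117.70.
Rounding up, n = 118.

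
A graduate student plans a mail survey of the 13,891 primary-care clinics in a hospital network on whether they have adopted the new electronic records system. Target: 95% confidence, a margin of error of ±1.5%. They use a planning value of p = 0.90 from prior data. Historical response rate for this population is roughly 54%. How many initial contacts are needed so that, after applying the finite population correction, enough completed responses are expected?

For 95% confidence, z = 1.96.
Completed interviews needed (unadjusted): n₀ = 1.96² × 0.0900 / 0.015² ≈ 1536.64 → 1537.
FPC for N = 13,891: n = 1537 / (1 + 1536/13891) = 1537 / 1.1106 ≈ 1383.97 → 1384.
At a 54% response rate, contacts needed = 1384 / 0.54 ≈ 2562.96 → 2563.

2563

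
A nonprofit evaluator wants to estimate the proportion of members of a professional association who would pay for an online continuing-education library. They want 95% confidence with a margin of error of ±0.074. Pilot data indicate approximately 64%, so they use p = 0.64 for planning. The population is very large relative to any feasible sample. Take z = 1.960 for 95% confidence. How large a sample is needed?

With p = 0.64, p(1−p) = 0.2304.
n = z²·p(1−p)/E² = 1.960² × 0.2304 / 0.074² = 3.8416 × 0.2304 / 0.005476 ≈ 161.63.
Rounding up gives n = 162.

162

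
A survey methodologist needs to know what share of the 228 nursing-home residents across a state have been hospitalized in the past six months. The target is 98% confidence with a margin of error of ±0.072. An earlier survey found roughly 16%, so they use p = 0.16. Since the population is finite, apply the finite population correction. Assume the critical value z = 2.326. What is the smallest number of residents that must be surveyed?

88

Unadjusted: n₀ = 2.326² × 0.16 × 0.84 / 0.072² ≈ 140.27, so n₀ = 141.
Finite population correction with N = 228: n = n₀ / (1 + (n₀−1)/N) = 141 / (1 + 140/228) = 141 / 1.6140 ≈ 87.36.
Rounding up, n = 88.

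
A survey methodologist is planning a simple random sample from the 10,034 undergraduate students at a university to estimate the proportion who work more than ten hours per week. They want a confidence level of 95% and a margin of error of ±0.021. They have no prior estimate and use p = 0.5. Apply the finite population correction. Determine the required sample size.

For 95% confidence, z = 1.96.
Unadjusted: n₀ = 1.96² × 0.50 × 0.50 / 0.021² ≈ 2177.78, so n₀ = 2178.
Finite population correction with N = 10,034: n = n₀ / (1 + (n₀−1)/N) = 2178 / (1 + 2177/10034) = 2178 / 1.2170 ≈ 1789.70.
Rounding up, n = 1790.

1790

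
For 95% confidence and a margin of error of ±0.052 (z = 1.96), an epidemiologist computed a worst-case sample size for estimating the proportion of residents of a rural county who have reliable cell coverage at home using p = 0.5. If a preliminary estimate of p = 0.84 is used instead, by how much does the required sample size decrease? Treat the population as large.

165

Conservative (p = 0.5): n = 1.96² × 0.25 / 0.052² ≈ 355.18 → 356.
Using p = 0.84: p(1−p) = 0.1344, so n = 1.96² × 0.1344 / 0.052² ≈ 190.94 → 191.
Reduction: 356 − 191 = 165.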